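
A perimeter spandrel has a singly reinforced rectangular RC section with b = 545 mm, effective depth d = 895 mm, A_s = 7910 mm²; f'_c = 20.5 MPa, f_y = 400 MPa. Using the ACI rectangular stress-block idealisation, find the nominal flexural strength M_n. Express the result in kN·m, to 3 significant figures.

M_n ≈ 2300 kN·m

T = A_s f_y = 7910 × 400 = 3164000 N = 3164 kN.
From C = T: a = T/(0.85 f'_c b) = 3164000/(0.85 × 20.5 × 545) = 333.17 mm.
M_n = T(d − a/2) = 3164 kN × (895 − 166.585) mm = 2304.71 kN·m.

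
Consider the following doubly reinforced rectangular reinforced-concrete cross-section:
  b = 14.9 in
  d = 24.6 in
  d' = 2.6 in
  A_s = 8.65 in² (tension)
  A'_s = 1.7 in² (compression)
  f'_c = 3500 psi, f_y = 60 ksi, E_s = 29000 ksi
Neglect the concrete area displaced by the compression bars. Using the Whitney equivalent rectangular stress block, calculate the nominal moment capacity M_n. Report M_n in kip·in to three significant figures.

Assume both steels yield.
a = (A_s − A'_s) f_y/(0.85 f'_c b) = (8.65 − 1.7) × 60/(0.85 × 3.5 × 14.9) = 9.407 in.
c = a/β₁ = 9.407/0.85 = 11.067 in; ε'_s = 0.003(c − d')/c = 0.0023 ≥ ε_y = 0.0021, so the compression steel yields.
M_n = (A_s − A'_s) f_y (d − a/2) + A'_s f_y (d − d') = 417 × (24.6 − 4.7035) + 102 × (24.6 − 2.6) = 8296.8 + 2244.0 = 10540.8 kip·in.

M_n ≈ 10500 kip·in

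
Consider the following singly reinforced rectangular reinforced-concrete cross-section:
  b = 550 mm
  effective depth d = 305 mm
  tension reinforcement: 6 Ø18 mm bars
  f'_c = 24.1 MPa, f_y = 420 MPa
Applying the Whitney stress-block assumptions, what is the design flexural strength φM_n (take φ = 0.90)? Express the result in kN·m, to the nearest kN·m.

φM_n ≈ 159 kN·m

A_s = 6 × 254 = 1524 mm².
T = A_s f_y = 1524 × 420 = 640080 N = 640.08 kN.
From C = T: a = T/(0.85 f'_c b) = 640080/(0.85 × 24.1 × 550) = 56.81 mm.
M_n = T(d − a/2) = 640.08 kN × (305 − 28.405) mm = 177.04 kN·m.
φM_n = 0.90 × 177.04 = 159.34 kN·m.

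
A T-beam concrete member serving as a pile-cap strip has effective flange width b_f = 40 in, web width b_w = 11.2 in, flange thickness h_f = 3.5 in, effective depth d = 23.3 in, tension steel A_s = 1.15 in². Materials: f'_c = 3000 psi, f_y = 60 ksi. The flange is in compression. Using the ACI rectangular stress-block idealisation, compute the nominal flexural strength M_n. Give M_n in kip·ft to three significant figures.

Tension: T = A_s f_y = 1.15 × 60 = 69 kips.
Try a within the flange: a = T/(0.85 f'_c b_f) = 69/(0.85 × 3 × 40) = 0.676 in.
Since a = 0.676 ≤ h_f = 3.5 in, the stress block lies entirely in the flange; analyse as a rectangular beam of width b_f.
M_n = T(d − a/2) = 69 × (23.3 − 0.338) = 1584.4 kip·in.
M_n = 1584.4/12 = 132.03 kip·ft.

M_n ≈ 132 kip·ft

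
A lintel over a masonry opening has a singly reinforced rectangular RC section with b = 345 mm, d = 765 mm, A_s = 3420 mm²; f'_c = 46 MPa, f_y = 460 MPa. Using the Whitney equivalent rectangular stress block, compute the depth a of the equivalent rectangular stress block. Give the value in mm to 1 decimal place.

a ≈ 116.6 mm

T = A_s f_y = 3420 × 460 = 1573200 N = 1573.2 kN.
Setting C = 0.85 f'_c a b equal to T: a = 1573200/(0.85 × 46 × 345) = 116.6 mm.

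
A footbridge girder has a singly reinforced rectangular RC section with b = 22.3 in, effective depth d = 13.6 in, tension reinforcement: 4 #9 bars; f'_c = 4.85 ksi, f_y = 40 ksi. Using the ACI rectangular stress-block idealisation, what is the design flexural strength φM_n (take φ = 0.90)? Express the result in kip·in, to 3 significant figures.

φM_n ≈ 1830 kip·in

A_s = 4 × 1 = 4 in².
T = A_s f_y = 4 × 40 = 160 kips.
a = T/(0.85 f'_c b) = 160/(0.85 × 4.85 × 22.3) = 1.740 in.
M_n = T(d − a/2) = 160 × (13.6 − 0.87) = 2036.8 kip·in.
φM_n = 0.90 × 2036.8 = 1833.1 kip·in.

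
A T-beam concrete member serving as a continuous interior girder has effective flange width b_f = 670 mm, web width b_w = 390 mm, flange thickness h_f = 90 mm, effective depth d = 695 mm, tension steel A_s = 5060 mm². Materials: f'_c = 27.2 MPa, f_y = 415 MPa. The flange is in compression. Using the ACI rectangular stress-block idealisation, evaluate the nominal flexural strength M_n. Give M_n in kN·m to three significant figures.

Tension: T = A_s f_y = 5060 × 415 = 2099900 N.
Try a within the flange: a = T/(0.85 f'_c b_f) = 2099900/(0.85 × 27.2 × 670) = 135.56 mm.
a = 135.56 > h_f = 90 mm: the block extends into the web. Split into flange-overhang and web parts.
C_f = 0.85 f'_c (b_f − b_w) h_f = 0.85 × 27.2 × (670 − 390) × 90 = 582624 N.
Remaining web compression depth: a_w = (T − C_f)/(0.85 f'_c b_w) = (2099900 − 582624)/(0.85 × 27.2 × 390) = 168.27 mm.
M_n = C_f(d − h_f/2) + (T − C_f)(d − a_w/2) = 582624 × (695 − 45) + 1517276 × (695 − 84.135) = 378.71 + 926.85 = 1305.56 × 10⁶ N·mm.
M_n = 1305.56 kN·m.

M_n ≈ 1310 kN·m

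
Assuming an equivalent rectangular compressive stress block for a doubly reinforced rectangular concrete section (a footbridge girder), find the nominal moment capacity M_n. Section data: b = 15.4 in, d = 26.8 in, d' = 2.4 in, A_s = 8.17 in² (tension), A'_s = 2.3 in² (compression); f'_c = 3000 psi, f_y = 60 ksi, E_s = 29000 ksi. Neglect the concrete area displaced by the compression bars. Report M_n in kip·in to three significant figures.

M_n ≈ 11200 kip·in

Assume both steels yield.
a = (A_s − A'_s) f_y/(0.85 f'_c b) = (8.17 − 2.3) × 60/(0.85 × 3 × 15.4) = 8.969 in.
c = a/β₁ = 8.969/0.85 = 10.552 in; ε'_s = 0.003(c − d')/c = 0.0023 ≥ ε_y = 0.0021, so the compression steel yields.
M_n = (A_s − A'_s) f_y (d − a/2) + A'_s f_y (d − d') = 352.2 × (26.8 − 4.4845) + 138 × (26.8 − 2.4) = 7859.5 + 3367.2 = 11226.7 kip·in.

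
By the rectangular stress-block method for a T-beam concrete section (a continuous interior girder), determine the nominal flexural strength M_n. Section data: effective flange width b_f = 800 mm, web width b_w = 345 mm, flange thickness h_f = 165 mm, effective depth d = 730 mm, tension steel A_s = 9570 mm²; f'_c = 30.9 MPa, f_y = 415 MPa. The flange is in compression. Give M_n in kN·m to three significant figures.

Tension: T = A_s f_y = 9570 × 415 = 3971550 N.
Try a within the flange: a = T/(0.85 f'_c b_f) = 3971550/(0.85 × 30.9 × 800) = 189.01 mm.
a = 189.01 > h_f = 165 mm: the block extends into the web. Split into flange-overhang and web parts.
C_f = 0.85 f'_c (b_f − b_w) h_f = 0.85 × 30.9 × (800 − 345) × 165 = 1971845 N.
Remaining web compression depth: a_w = (T − C_f)/(0.85 f'_c b_w) = (3971550 − 1971845)/(0.85 × 30.9 × 345) = 220.68 mm.
M_n = C_f(d − h_f/2) + (T − C_f)(d − a_w/2) = 1971845 × (730 − 82.5) + 1999705 × (730 − 110.34) = 1276.77 + 1239.14 = 2515.91 × 10⁶ N·mm.
M_n = 2515.91 kN·m.

M_n ≈ 2520 kN·m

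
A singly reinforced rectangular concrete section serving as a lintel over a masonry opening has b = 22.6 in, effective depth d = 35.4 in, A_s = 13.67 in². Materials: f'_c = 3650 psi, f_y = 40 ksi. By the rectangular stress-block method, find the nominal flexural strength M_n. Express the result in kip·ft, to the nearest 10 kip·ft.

T = A_s f_y = 13.67 × 40 = 546.8 kips.
a = T/(0.85 f'_c b) = 546.8/(0.85 × 3.65 × 22.6) = 7.798 in.
M_n = T(d − a/2) = 546.8 × (35.4 − 3.899) = 17224.7 kip·in = 17224.7/12 = 1435.39 kip·ft.

M_n ≈ 1440 kip·ft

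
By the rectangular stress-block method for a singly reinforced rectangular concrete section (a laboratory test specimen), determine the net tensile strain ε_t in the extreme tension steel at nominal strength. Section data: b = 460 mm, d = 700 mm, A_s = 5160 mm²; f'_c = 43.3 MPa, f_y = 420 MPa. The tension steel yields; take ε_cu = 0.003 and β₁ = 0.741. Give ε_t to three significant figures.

a = A_s f_y/(0.85 f'_c b) = 128.01 mm.
β₁ = 0.741, so c = a/β₁ = 128.01/0.741 = 172.75 mm.
From the linear strain diagram with ε_cu = 0.003: ε_t = 0.003 (d − c)/c = 0.003 × (700 − 172.75)/172.75 = 0.00916.
Since ε_t ≥ 0.005, the section is tension-controlled.

ε_t ≈ 0.00916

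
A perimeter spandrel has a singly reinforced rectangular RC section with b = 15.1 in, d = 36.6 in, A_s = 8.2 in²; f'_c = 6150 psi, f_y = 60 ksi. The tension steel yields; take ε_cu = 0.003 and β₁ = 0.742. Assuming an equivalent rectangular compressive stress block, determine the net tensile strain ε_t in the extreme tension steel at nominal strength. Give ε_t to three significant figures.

a = A_s f_y/(0.85 f'_c b) = 6.233 in.
β₁ = 0.742, so c = a/β₁ = 6.233/0.742 = 8.400 in.
From the linear strain diagram with ε_cu = 0.003: ε_t = 0.003 (d − c)/c = 0.003 × (36.6 − 8.400)/8.400 = 0.0101.
Since ε_t ≥ 0.005, the section is tension-controlled.

ε_t ≈ 0.0101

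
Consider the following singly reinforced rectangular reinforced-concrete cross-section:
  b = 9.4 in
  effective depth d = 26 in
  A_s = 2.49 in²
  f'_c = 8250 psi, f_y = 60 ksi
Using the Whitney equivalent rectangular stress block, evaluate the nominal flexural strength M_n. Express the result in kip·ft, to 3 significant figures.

M_n ≈ 310 kip·ft

T = A_s f_y = 2.49 × 60 = 149.4 kips.
a = T/(0.85 f'_c b) = 149.4/(0.85 × 8.25 × 9.4) = 2.266 in.
M_n = T(d − a/2) = 149.4 × (26 − 1.133) = 3715.1 kip·in = 3715.1/12 = 309.59 kip·ft.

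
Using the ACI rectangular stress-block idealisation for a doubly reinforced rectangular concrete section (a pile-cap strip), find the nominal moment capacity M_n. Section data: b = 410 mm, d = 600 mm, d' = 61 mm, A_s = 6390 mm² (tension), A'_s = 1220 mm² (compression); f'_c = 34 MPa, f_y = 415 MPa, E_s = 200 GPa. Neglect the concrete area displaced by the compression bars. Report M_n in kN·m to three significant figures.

Assume both tension and compression steel yield.
Net tension couple steel: A_s − A'_s = 5170 mm².
a = (A_s − A'_s) f_y / (0.85 f'_c b) = 2145550/(0.85 × 34 × 410) = 181.07 mm.
c = a/β₁ = 181.07/0.807 = 224.37 mm; ε'_s = 0.003(c − d')/c = 0.0022 ≥ f_y/E_s = 0.0021, so compression steel does yield.
M_n = (A_s − A'_s) f_y (d − a/2) + A'_s f_y (d − d') = [2145550 × (600 − 90.535) + 506300 × (600 − 61)] × 10⁻⁶ = 1093.08 + 272.90 = 1365.98 kN·m.

M_n ≈ 1370 kN·m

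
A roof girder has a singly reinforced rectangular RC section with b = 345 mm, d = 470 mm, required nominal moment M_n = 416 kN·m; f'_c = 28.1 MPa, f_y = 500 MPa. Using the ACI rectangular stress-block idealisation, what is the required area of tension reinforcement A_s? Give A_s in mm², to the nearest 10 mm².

A_s ≈ 2040 mm²

With M_n = 0.85 f'_c a b (d − a/2), solve the quadratic for a:
a = d − √(d² − 2M_n/(0.85 f'_c b)) = 470 − √(470² − 2 × 416×10⁶/(0.85 × 28.1 × 345)) = 123.69 mm.
A_s = 0.85 f'_c a b / f_y = 0.85 × 28.1 × 123.69 × 345 / 500 = 2038.5 mm².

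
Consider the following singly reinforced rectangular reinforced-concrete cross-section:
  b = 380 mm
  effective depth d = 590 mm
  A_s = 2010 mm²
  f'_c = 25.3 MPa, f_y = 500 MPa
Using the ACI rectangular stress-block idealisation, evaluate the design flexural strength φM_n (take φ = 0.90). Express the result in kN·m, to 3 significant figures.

φM_n ≈ 478 kN·m

T = A_s f_y = 2010 × 500 = 1005000 N = 1005 kN.
From C = T: a = T/(0.85 f'_c b) = 1005000/(0.85 × 25.3 × 380) = 122.98 mm.
M_n = T(d − a/2) = 1005 kN × (590 − 61.49) mm = 531.15 kN·m.
φM_n = 0.90 × 531.15 = 478.04 kN·m.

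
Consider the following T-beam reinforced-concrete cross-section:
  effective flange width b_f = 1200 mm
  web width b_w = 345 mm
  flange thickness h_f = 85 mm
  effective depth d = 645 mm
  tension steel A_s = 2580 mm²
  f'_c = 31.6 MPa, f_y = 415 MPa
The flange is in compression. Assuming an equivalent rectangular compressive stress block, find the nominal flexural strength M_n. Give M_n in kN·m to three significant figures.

M_n ≈ 673 kN·m

Tension: T = A_s f_y = 2580 × 415 = 1070700 N.
Try a within the flange: a = T/(0.85 f'_c b_f) = 1070700/(0.85 × 31.6 × 1200) = 33.22 mm.
Since a = 33.22 ≤ h_f = 85 mm, the stress block lies entirely in the flange; analyse as a rectangular beam of width b_f.
M_n = T(d − a/2) = 1070700 × (645 − 16.61) = 672.82 × 10⁶ N·mm.
M_n = 672.82 kN·m.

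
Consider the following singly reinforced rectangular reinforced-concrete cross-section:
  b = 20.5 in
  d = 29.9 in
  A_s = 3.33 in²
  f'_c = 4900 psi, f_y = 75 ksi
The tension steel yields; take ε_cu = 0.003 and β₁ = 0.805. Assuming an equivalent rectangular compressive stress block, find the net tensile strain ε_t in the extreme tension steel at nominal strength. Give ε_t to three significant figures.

ε_t ≈ 0.0217

a = A_s f_y/(0.85 f'_c b) = 2.925 in.
β₁ = 0.805, so c = a/β₁ = 2.925/0.805 = 3.634 in.
From the linear strain diagram with ε_cu = 0.003: ε_t = 0.003 (d − c)/c = 0.003 × (29.9 − 3.634)/3.634 = 0.0217.
Since ε_t ≥ 0.005, the section is tension-controlled.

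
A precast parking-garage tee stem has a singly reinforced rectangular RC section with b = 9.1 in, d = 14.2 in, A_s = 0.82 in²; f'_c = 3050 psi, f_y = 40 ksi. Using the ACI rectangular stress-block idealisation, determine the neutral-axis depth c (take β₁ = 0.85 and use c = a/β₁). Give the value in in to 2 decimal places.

c ≈ 1.64 in

T = A_s f_y = 0.82 × 40 = 32.8 kips.
a = T/(0.85 f'_c b) = 32.8/(0.85 × 3.05 × 9.1) = 1.3903 in.
With β₁ = 0.85, c = a/β₁ = 1.3903/0.85 = 1.64 in.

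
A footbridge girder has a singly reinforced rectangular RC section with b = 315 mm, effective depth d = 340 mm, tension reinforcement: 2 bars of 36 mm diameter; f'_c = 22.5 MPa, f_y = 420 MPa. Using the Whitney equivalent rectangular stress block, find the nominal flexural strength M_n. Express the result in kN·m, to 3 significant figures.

A_s = 2 × 1018 = 2036 mm².
T = A_s f_y = 2036 × 420 = 855120 N = 855.12 kN.
From C = T: a = T/(0.85 f'_c b) = 855120/(0.85 × 22.5 × 315) = 141.94 mm.
M_n = T(d − a/2) = 855.12 kN × (340 − 70.97) mm = 230.05 kN·m.

M_n ≈ 230 kN·m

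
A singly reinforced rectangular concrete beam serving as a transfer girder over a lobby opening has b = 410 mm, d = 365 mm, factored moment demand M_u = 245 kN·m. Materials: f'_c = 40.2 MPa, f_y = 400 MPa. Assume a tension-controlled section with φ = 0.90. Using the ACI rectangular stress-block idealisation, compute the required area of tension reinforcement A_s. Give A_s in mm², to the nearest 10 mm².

M_n = M_u/φ = 245/0.90 = 272.222 kN·m.
With M_n = 0.85 f'_c a b (d − a/2), solve the quadratic for a:
a = d − √(d² − 2M_n/(0.85 f'_c b)) = 365 − √(365² − 2 × 272.222×10⁶/(0.85 × 40.2 × 410)) = 57.81 mm.
A_s = 0.85 f'_c a b / f_y = 0.85 × 40.2 × 57.81 × 410 / 400 = 2024.8 mm².

A_s ≈ 2020 mm²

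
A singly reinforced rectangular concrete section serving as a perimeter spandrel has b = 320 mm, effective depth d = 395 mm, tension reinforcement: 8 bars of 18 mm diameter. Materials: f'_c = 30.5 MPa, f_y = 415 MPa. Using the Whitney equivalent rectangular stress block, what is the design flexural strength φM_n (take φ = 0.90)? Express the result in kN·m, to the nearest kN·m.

A_s = 8 × 254 = 2032 mm².
T = A_s f_y = 2032 × 415 = 843280 N = 843.28 kN.
From C = T: a = T/(0.85 f'_c b) = 843280/(0.85 × 30.5 × 320) = 101.65 mm.
M_n = T(d − a/2) = 843.28 kN × (395 − 50.825) mm = 290.24 kN·m.
φM_n = 0.90 × 290.24 = 261.22 kN·m.

φM_n ≈ 261 kN·m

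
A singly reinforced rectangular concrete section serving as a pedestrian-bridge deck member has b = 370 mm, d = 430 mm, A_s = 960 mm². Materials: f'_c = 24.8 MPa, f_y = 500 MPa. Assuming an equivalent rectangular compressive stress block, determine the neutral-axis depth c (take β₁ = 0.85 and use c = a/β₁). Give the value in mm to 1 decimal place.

c ≈ 72.4 mm

T = A_s f_y = 960 × 500 = 480000 N = 480 kN.
Setting C = 0.85 f'_c a b equal to T: a = 480000/(0.85 × 24.8 × 370) = 61.542 mm.
With β₁ = 0.85, c = a/β₁ = 61.542/0.85 = 72.4 mm.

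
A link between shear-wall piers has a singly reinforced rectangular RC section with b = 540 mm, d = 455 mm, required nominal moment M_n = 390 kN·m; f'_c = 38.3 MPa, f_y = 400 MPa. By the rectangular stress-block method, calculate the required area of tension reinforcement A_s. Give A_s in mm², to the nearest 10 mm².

A_s ≈ 2270 mm²

With M_n = 0.85 f'_c a b (d − a/2), solve the quadratic for a:
a = d − √(d² − 2M_n/(0.85 f'_c b)) = 455 − √(455² − 2 × 390×10⁶/(0.85 × 38.3 × 540)) = 51.69 mm.
A_s = 0.85 f'_c a b / f_y = 0.85 × 38.3 × 51.69 × 540 / 400 = 2271.7 mm².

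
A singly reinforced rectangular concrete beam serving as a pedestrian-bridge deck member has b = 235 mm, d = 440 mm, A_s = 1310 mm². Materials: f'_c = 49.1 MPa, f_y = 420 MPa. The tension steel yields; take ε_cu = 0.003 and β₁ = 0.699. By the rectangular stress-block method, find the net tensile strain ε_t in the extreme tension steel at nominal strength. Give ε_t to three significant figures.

ε_t ≈ 0.0134

a = A_s f_y/(0.85 f'_c b) = 56.10 mm.
β₁ = 0.699, so c = a/β₁ = 56.10/0.699 = 80.26 mm.
From the linear strain diagram with ε_cu = 0.003: ε_t = 0.003 (d − c)/c = 0.003 × (440 − 80.26)/80.26 = 0.0134.
Since ε_t ≥ 0.005, the section is tension-controlled.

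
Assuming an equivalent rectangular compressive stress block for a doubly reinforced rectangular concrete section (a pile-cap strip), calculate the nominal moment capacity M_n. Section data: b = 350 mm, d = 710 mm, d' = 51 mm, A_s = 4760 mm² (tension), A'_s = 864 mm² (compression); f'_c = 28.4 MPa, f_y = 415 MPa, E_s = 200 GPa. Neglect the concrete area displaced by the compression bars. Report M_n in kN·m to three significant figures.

Assume both tension and compression steel yield.
Net tension couple steel: A_s − A'_s = 3896 mm².
a = (A_s − A'_s) f_y / (0.85 f'_c b) = 1616840/(0.85 × 28.4 × 350) = 191.36 mm.
c = a/β₁ = 191.36/0.847 = 225.93 mm; ε'_s = 0.003(c − d')/c = 0.0023 ≥ f_y/E_s = 0.0021, so compression steel does yield.
M_n = (A_s − A'_s) f_y (d − a/2) + A'_s f_y (d − d') = [1616840 × (710 − 95.68) + 358560 × (710 − 51)] × 10⁻⁶ = 993.26 + 236.29 = 1229.55 kN·m.

M_n ≈ 1230 kN·m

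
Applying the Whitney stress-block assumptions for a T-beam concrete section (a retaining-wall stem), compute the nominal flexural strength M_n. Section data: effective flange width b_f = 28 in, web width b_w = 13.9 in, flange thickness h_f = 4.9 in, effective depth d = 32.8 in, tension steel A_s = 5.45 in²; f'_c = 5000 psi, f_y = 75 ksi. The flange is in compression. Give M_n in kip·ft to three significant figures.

Tension: T = A_s f_y = 5.45 × 75 = 408.75 kips.
Try a within the flange: a = T/(0.85 f'_c b_f) = 408.75/(0.85 × 5 × 28) = 3.435 in.
Since a = 3.435 ≤ h_f = 4.9 in, the stress block lies entirely in the flange; analyse as a rectangular beam of width b_f.
M_n = T(d − a/2) = 408.75 × (32.8 − 1.7175) = 12705.0 kip·in.
M_n = 12705.0/12 = 1058.75 kip·ft.

M_n ≈ 1060 kip·ft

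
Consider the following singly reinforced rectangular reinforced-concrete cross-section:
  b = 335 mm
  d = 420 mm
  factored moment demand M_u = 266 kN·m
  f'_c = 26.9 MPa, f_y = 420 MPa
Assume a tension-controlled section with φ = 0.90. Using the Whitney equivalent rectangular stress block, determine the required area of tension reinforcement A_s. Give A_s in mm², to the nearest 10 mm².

A_s ≈ 1910 mm²

M_n = M_u/φ = 266/0.90 = 295.556 kN·m.
With M_n = 0.85 f'_c a b (d − a/2), solve the quadratic for a:
a = d − √(d² − 2M_n/(0.85 f'_c b)) = 420 − √(420² − 2 × 295.556×10⁶/(0.85 × 26.9 × 335)) = 104.99 mm.
A_s = 0.85 f'_c a b / f_y = 0.85 × 26.9 × 104.99 × 335 / 420 = 1914.8 mm².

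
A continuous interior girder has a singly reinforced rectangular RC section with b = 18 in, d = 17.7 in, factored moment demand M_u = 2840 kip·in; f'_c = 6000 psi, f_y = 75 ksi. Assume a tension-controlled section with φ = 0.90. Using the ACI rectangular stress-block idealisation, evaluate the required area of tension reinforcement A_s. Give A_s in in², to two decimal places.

A_s ≈ 2.52 in²

M_n = M_u/φ = 2840/0.90 = 3155.56 kip·in.
From M_n = 0.85 f'_c a b (d − a/2):
a = d − √(d² − 2M_n/(0.85 f'_c b)) = 17.7 − √(17.7² − 2 × 3155.56/(0.85 × 6 × 18)) = 2.062 in.
A_s = 0.85 f'_c a b / f_y = 0.85 × 6 × 2.062 × 18 / 75 = 2.524 in².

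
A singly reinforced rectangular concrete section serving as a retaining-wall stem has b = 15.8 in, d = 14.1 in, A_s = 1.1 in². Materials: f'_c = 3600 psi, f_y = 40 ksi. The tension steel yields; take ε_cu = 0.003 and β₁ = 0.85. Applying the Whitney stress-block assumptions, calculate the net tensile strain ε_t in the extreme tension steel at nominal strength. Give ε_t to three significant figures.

a = A_s f_y/(0.85 f'_c b) = 0.910 in.
β₁ = 0.85, so c = a/β₁ = 0.910/0.85 = 1.071 in.
From the linear strain diagram with ε_cu = 0.003: ε_t = 0.003 (d − c)/c = 0.003 × (14.1 − 1.071)/1.071 = 0.0365.
Since ε_t ≥ 0.005, the section is tension-controlled.

ε_t ≈ 0.0365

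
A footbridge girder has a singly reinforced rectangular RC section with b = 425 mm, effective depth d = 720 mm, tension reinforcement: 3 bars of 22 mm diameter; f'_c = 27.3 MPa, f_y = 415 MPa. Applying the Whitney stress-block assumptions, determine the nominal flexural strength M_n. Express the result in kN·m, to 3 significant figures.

A_s = 3 × 380 = 1140 mm².
T = A_s f_y = 1140 × 415 = 473100 N = 473.1 kN.
From C = T: a = T/(0.85 f'_c b) = 473100/(0.85 × 27.3 × 425) = 47.97 mm.
M_n = T(d − a/2) = 473.1 kN × (720 − 23.985) mm = 329.28 kN·m.

M_n ≈ 329 kN·m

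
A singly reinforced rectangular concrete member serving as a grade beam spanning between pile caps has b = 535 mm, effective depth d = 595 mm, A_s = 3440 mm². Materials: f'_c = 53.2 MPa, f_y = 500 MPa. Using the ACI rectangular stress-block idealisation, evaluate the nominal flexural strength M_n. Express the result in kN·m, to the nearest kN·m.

T = A_s f_y = 3440 × 500 = 1720000 N = 1720 kN.
From C = T: a = T/(0.85 f'_c b) = 1720000/(0.85 × 53.2 × 535) = 71.10 mm.
M_n = T(d − a/2) = 1720 kN × (595 − 35.55) mm = 962.25 kN·m.

M_n ≈ 962 kN·m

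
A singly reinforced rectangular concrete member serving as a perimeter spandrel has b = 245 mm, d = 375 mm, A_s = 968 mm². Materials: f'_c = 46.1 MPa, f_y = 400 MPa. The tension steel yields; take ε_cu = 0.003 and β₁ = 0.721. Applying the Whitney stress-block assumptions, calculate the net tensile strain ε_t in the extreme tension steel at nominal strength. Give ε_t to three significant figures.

ε_t ≈ 0.0171

a = A_s f_y/(0.85 f'_c b) = 40.33 mm.
β₁ = 0.721, so c = a/β₁ = 40.33/0.721 = 55.94 mm.
From the linear strain diagram with ε_cu = 0.003: ε_t = 0.003 (d − c)/c = 0.003 × (375 − 55.94)/55.94 = 0.0171.
Since ε_t ≥ 0.005, the section is tension-controlled.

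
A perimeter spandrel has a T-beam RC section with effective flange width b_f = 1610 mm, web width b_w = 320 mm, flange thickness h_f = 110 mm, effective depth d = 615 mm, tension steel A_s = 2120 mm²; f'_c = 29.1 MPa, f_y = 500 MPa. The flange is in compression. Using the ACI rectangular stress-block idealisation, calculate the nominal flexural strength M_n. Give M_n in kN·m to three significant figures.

M_n ≈ 638 kN·m

Tension: T = A_s f_y = 2120 × 500 = 1060000 N.
Try a within the flange: a = T/(0.85 f'_c b_f) = 1060000/(0.85 × 29.1 × 1610) = 26.62 mm.
Since a = 26.62 ≤ h_f = 110 mm, the stress block lies entirely in the flange; analyse as a rectangular beam of width b_f.
M_n = T(d − a/2) = 1060000 × (615 − 13.31) = 637.79 × 10⁶ N·mm.
M_n = 637.79 kN·m.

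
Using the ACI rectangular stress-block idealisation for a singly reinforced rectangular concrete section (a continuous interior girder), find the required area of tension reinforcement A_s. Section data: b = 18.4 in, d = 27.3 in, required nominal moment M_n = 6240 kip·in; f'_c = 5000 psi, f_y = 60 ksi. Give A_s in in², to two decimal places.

From M_n = 0.85 f'_c a b (d − a/2):
a = d − √(d² − 2M_n/(0.85 f'_c b)) = 27.3 − √(27.3² − 2 × 6240/(0.85 × 5 × 18.4)) = 3.099 in.
A_s = 0.85 f'_c a b / f_y = 0.85 × 5 × 3.099 × 18.4 / 60 = 4.039 in².

A_s ≈ 4.04 in²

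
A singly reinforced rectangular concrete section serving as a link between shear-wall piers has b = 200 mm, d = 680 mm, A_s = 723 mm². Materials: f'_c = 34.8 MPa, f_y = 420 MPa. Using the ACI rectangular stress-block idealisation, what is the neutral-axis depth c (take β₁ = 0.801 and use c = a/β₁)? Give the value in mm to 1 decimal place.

c ≈ 64.1 mm

T = A_s f_y = 723 × 420 = 303660 N = 303.66 kN.
Setting C = 0.85 f'_c a b equal to T: a = 303660/(0.85 × 34.8 × 200) = 51.329 mm.
With β₁ = 0.801, c = a/β₁ = 51.329/0.801 = 64.1 mm.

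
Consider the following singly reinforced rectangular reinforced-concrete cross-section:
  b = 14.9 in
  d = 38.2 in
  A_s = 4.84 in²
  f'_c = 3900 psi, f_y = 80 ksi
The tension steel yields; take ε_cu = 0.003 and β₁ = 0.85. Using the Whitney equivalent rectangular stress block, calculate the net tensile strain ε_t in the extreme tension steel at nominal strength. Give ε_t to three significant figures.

ε_t ≈ 0.00943

a = A_s f_y/(0.85 f'_c b) = 7.839 in.
β₁ = 0.85, so c = a/β₁ = 7.839/0.85 = 9.222 in.
From the linear strain diagram with ε_cu = 0.003: ε_t = 0.003 (d − c)/c = 0.003 × (38.2 − 9.222)/9.222 = 0.00943.
Since ε_t ≥ 0.005, the section is tension-controlled.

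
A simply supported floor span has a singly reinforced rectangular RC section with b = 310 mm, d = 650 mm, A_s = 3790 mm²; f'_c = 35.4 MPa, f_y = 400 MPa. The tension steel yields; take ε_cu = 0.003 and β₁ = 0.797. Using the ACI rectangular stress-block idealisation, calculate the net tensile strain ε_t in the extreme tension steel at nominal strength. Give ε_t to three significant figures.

a = A_s f_y/(0.85 f'_c b) = 162.52 mm.
β₁ = 0.797, so c = a/β₁ = 162.52/0.797 = 203.91 mm.
From the linear strain diagram with ε_cu = 0.003: ε_t = 0.003 (d − c)/c = 0.003 × (650 − 203.91)/203.91 = 0.00656.
Since ε_t ≥ 0.005, the section is tension-controlled.

ε_t ≈ 0.00656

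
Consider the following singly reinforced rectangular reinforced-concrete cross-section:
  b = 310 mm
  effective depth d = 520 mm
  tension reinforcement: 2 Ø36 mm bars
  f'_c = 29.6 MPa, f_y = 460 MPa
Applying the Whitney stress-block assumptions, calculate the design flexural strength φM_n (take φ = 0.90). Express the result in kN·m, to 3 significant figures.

φM_n ≈ 388 kN·m

A_s = 2 × 1018 = 2036 mm².
T = A_s f_y = 2036 × 460 = 936560 N = 936.56 kN.
From C = T: a = T/(0.85 f'_c b) = 936560/(0.85 × 29.6 × 310) = 120.08 mm.
M_n = T(d − a/2) = 936.56 kN × (520 − 60.04) mm = 430.78 kN·m.
φM_n = 0.90 × 430.78 = 387.70 kN·m.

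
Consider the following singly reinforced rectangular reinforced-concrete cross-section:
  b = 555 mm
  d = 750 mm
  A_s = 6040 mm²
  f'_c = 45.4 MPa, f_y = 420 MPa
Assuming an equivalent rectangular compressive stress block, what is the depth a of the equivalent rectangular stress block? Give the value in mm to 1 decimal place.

T = A_s f_y = 6040 × 420 = 2536800 N = 2536.8 kN.
Setting C = 0.85 f'_c a b equal to T: a = 2536800/(0.85 × 45.4 × 555) = 118.4 mm.

a ≈ 118.4 mm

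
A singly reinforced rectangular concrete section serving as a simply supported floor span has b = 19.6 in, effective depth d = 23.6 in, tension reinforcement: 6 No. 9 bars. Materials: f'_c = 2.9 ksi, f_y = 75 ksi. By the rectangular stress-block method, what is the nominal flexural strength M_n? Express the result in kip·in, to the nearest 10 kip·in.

A_s = 6 × 1 = 6 in².
T = A_s f_y = 6 × 75 = 450 kips.
a = T/(0.85 f'_c b) = 450/(0.85 × 2.9 × 19.6) = 9.314 in.
M_n = T(d − a/2) = 450 × (23.6 − 4.657) = 8524.4 kip·in.

M_n ≈ 8520 kip·in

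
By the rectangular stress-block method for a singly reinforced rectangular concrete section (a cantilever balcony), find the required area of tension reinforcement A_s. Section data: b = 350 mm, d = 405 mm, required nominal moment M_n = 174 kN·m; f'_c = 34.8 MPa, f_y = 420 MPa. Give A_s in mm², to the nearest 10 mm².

With M_n = 0.85 f'_c a b (d − a/2), solve the quadratic for a:
a = d − √(d² − 2M_n/(0.85 f'_c b)) = 405 − √(405² − 2 × 174×10⁶/(0.85 × 34.8 × 350)) = 43.87 mm.
A_s = 0.85 f'_c a b / f_y = 0.85 × 34.8 × 43.87 × 350 / 420 = 1081.4 mm².

A_s ≈ 1080 mm²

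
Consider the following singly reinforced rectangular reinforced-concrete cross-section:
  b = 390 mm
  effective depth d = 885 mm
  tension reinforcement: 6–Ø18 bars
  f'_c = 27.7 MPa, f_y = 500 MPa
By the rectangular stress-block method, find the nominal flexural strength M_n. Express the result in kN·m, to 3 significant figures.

M_n ≈ 643 kN·m

A_s = 6 × 254 = 1524 mm².
T = A_s f_y = 1524 × 500 = 762000 N = 762 kN.
From C = T: a = T/(0.85 f'_c b) = 762000/(0.85 × 27.7 × 390) = 82.98 mm.
M_n = T(d − a/2) = 762 kN × (885 − 41.49) mm = 642.75 kN·m.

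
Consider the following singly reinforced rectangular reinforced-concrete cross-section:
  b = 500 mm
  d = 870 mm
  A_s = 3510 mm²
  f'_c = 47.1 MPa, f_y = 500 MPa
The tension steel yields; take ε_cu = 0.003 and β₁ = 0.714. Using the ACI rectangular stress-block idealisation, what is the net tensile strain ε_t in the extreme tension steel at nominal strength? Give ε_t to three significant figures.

ε_t ≈ 0.0183

a = A_s f_y/(0.85 f'_c b) = 87.67 mm.
β₁ = 0.714, so c = a/β₁ = 87.67/0.714 = 122.79 mm.
From the linear strain diagram with ε_cu = 0.003: ε_t = 0.003 (d − c)/c = 0.003 × (870 − 122.79)/122.79 = 0.0183.
Since ε_t ≥ 0.005, the section is tension-controlled.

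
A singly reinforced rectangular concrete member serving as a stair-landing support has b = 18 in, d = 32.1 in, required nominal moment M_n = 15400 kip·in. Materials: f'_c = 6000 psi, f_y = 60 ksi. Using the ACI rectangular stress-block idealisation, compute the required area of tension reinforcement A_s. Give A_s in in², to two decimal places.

A_s ≈ 8.78 in²

From M_n = 0.85 f'_c a b (d − a/2):
a = d − √(d² − 2M_n/(0.85 f'_c b)) = 32.1 − √(32.1² − 2 × 15400/(0.85 × 6 × 18)) = 5.739 in.
A_s = 0.85 f'_c a b / f_y = 0.85 × 6 × 5.739 × 18 / 60 = 8.781 in².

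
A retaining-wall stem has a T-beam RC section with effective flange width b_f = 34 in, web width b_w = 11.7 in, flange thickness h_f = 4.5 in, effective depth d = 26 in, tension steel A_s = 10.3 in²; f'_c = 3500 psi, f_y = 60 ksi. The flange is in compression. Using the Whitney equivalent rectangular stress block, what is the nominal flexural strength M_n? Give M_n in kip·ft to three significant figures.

M_n ≈ 1160 kip·ft

Tension: T = A_s f_y = 10.3 × 60 = 618 kips.
Try a within the flange: a = T/(0.85 f'_c b_f) = 618/(0.85 × 3.5 × 34) = 6.110 in.
a = 6.110 > h_f = 4.5 in: the block extends into the web. Split into flange-overhang and web parts.
C_f = 0.85 f'_c (b_f − b_w) h_f = 0.85 × 3.5 × (34 − 11.7) × 4.5 = 298.5 kips.
Remaining web compression depth: a_w = (T − C_f)/(0.85 f'_c b_w) = (618 − 298.5)/(0.85 × 3.5 × 11.7) = 9.179 in.
M_n = C_f(d − h_f/2) + (T − C_f)(d − a_w/2) = 298.5 × (26 − 2.25) + 319.5 × (26 − 4.5895) = 7089.4 + 6840.7 = 13930.1 kip·in.
M_n = 13930.1/12 = 1160.84 kip·ft.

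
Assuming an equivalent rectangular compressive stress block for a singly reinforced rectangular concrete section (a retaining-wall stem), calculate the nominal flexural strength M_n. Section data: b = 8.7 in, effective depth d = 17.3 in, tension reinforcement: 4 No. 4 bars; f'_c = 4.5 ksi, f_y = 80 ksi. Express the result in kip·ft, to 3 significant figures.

A_s = 4 × 0.2 = 0.8 in².
T = A_s f_y = 0.8 × 80 = 64 kips.
a = T/(0.85 f'_c b) = 64/(0.85 × 4.5 × 8.7) = 1.923 in.
M_n = T(d − a/2) = 64 × (17.3 − 0.9615) = 1045.7 kip·in = 1045.7/12 = 87.14 kip·ft.

M_n ≈ 87.1 kip·ft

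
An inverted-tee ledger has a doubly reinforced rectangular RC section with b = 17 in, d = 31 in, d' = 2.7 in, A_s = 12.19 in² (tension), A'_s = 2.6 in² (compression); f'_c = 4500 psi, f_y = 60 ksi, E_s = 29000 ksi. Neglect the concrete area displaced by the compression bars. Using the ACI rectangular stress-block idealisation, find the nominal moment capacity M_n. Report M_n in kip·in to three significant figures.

M_n ≈ 19700 kip·in

Assume both steels yield.
a = (A_s − A'_s) f_y/(0.85 f'_c b) = (12.19 − 2.6) × 60/(0.85 × 4.5 × 17) = 8.849 in.
c = a/β₁ = 8.849/0.825 = 10.726 in; ε'_s = 0.003(c − d')/c = 0.0022 ≥ ε_y = 0.0021, so the compression steel yields.
M_n = (A_s − A'_s) f_y (d − a/2) + A'_s f_y (d − d') = 575.4 × (31 − 4.4245) + 156 × (31 − 2.7) = 15291.5 + 4414.8 = 19706.3 kip·in.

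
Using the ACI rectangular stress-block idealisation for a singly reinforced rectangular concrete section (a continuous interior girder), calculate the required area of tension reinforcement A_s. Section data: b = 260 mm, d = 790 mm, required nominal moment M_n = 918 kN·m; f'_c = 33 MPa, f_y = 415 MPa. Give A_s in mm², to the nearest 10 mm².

With M_n = 0.85 f'_c a b (d − a/2), solve the quadratic for a:
a = d − √(d² − 2M_n/(0.85 f'_c b)) = 790 − √(790² − 2 × 918×10⁶/(0.85 × 33 × 260)) = 179.79 mm.
A_s = 0.85 f'_c a b / f_y = 0.85 × 33 × 179.79 × 260 / 415 = 3159.5 mm².

A_s ≈ 3160 mm²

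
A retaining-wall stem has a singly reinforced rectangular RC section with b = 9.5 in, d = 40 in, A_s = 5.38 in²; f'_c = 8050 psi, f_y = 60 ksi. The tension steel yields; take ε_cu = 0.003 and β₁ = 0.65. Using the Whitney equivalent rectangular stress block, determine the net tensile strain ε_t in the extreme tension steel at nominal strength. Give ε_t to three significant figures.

a = A_s f_y/(0.85 f'_c b) = 4.966 in.
β₁ = 0.65, so c = a/β₁ = 4.966/0.65 = 7.640 in.
From the linear strain diagram with ε_cu = 0.003: ε_t = 0.003 (d − c)/c = 0.003 × (40 − 7.640)/7.640 = 0.0127.
Since ε_t ≥ 0.005, the section is tension-controlled.

ε_t ≈ 0.0127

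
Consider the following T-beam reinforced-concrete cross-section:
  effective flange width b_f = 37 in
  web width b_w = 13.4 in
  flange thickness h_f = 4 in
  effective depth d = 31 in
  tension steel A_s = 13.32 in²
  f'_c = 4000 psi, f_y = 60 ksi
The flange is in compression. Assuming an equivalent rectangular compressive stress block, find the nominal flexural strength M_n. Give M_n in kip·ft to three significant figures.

Tension: T = A_s f_y = 13.32 × 60 = 799.2 kips.
Try a within the flange: a = T/(0.85 f'_c b_f) = 799.2/(0.85 × 4 × 37) = 6.353 in.
a = 6.353 > h_f = 4 in: the block extends into the web. Split into flange-overhang and web parts.
C_f = 0.85 f'_c (b_f − b_w) h_f = 0.85 × 4 × (37 − 13.4) × 4 = 321.0 kips.
Remaining web compression depth: a_w = (T − C_f)/(0.85 f'_c b_w) = (799.2 − 321.0)/(0.85 × 4 × 13.4) = 10.496 in.
M_n = C_f(d − h_f/2) + (T − C_f)(d − a_w/2) = 321.0 × (31 − 2) + 478.2 × (31 − 5.248) = 9309.0 + 12314.6 = 21623.6 kip·in.
M_n = 21623.6/12 = 1801.97 kip·ft.

M_n ≈ 1800 kip·ft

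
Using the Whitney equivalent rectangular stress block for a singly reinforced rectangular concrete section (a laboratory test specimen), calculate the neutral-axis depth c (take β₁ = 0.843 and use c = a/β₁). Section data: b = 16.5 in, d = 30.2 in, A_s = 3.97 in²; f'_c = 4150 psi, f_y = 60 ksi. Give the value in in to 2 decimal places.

T = A_s f_y = 3.97 × 60 = 238.2 kips.
a = T/(0.85 f'_c b) = 238.2/(0.85 × 4.15 × 16.5) = 4.0925 in.
With β₁ = 0.843, c = a/β₁ = 4.0925/0.843 = 4.85 in.

c ≈ 4.85 in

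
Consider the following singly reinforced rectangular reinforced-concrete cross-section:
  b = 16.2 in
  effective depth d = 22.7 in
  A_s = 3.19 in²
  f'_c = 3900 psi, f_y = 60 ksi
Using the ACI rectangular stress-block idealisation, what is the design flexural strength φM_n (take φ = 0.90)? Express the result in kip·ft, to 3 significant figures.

φM_n ≈ 300 kip·ft

T = A_s f_y = 3.19 × 60 = 191.4 kips.
a = T/(0.85 f'_c b) = 191.4/(0.85 × 3.9 × 16.2) = 3.564 in.
M_n = T(d − a/2) = 191.4 × (22.7 − 1.782) = 4003.7 kip·in = 4003.7/12 = 333.64 kip·ft.
φM_n = 0.90 × 333.64 = 300.28 kip·ft.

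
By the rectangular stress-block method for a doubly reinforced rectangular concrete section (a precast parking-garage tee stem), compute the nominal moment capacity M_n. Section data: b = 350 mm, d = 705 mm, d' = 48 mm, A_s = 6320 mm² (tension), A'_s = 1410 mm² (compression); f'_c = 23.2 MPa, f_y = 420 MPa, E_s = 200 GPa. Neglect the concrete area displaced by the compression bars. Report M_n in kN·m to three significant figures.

M_n ≈ 1530 kN·m

Assume both tension and compression steel yield.
Net tension couple steel: A_s − A'_s = 4910 mm².
a = (A_s − A'_s) f_y / (0.85 f'_c b) = 2062200/(0.85 × 23.2 × 350) = 298.78 mm.
c = a/β₁ = 298.78/0.85 = 351.51 mm; ε'_s = 0.003(c − d')/c = 0.0026 ≥ f_y/E_s = 0.0021, so compression steel does yield.
M_n = (A_s − A'_s) f_y (d − a/2) + A'_s f_y (d − d') = [2062200 × (705 − 149.39) + 592200 × (705 − 48)] × 10⁻⁶ = 1145.78 + 389.08 = 1534.86 kN·m.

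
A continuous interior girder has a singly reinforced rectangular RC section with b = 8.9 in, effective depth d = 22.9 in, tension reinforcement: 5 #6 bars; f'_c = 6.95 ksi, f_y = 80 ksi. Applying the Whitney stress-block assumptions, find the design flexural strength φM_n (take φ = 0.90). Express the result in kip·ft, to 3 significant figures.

φM_n ≈ 280 kip·ft

A_s = 5 × 0.44 = 2.2 in².
T = A_s f_y = 2.2 × 80 = 176 kips.
a = T/(0.85 f'_c b) = 176/(0.85 × 6.95 × 8.9) = 3.347 in.
M_n = T(d − a/2) = 176 × (22.9 − 1.6735) = 3735.9 kip·in = 3735.9/12 = 311.33 kip·ft.
φM_n = 0.90 × 311.33 = 280.20 kip·ft.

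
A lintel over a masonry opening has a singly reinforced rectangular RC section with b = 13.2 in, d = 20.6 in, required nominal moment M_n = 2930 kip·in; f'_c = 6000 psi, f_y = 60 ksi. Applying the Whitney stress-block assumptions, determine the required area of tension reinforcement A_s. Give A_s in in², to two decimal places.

From M_n = 0.85 f'_c a b (d − a/2):
a = d − √(d² − 2M_n/(0.85 f'_c b)) = 20.6 − √(20.6² − 2 × 2930/(0.85 × 6 × 13.2)) = 2.234 in.
A_s = 0.85 f'_c a b / f_y = 0.85 × 6 × 2.234 × 13.2 / 60 = 2.507 in².

A_s ≈ 2.51 in²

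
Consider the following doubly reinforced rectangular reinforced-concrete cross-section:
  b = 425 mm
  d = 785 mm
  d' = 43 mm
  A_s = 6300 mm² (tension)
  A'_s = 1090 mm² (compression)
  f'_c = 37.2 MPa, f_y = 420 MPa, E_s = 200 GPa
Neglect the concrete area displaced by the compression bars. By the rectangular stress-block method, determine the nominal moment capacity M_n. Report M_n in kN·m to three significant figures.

M_n ≈ 1880 kN·m

Assume both tension and compression steel yield.
Net tension couple steel: A_s − A'_s = 5210 mm².
a = (A_s − A'_s) f_y / (0.85 f'_c b) = 2188200/(0.85 × 37.2 × 425) = 162.83 mm.
c = a/β₁ = 162.83/0.784 = 207.69 mm; ε'_s = 0.003(c − d')/c = 0.0024 ≥ f_y/E_s = 0.0021, so compression steel does yield.
M_n = (A_s − A'_s) f_y (d − a/2) + A'_s f_y (d − d') = [2188200 × (785 − 81.415) + 457800 × (785 − 43)] × 10⁻⁶ = 1539.58 + 339.69 = 1879.27 kN·m.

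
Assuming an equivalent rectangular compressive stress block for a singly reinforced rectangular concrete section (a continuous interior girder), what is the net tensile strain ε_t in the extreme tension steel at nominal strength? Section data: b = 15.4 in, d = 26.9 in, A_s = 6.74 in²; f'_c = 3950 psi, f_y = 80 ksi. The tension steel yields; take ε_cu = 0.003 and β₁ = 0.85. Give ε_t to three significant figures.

a = A_s f_y/(0.85 f'_c b) = 10.428 in.
β₁ = 0.85, so c = a/β₁ = 10.428/0.85 = 12.268 in.
From the linear strain diagram with ε_cu = 0.003: ε_t = 0.003 (d − c)/c = 0.003 × (26.9 − 12.268)/12.268 = 0.00358.
ε_t < 0.004 — the section is over-reinforced for flexure under ACI limits.

ε_t ≈ 0.00358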